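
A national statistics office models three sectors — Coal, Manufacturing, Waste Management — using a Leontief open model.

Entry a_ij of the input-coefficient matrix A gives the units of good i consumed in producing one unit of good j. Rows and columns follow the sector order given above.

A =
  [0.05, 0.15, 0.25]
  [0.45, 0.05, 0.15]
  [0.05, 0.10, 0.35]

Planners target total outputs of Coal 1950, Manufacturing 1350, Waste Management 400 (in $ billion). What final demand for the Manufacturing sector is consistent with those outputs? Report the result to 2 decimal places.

I − A =
  [   0.95    -0.15    -0.25]
  [  -0.45     0.95    -0.15]
  [  -0.05    -0.10     0.65]
d = (I − A) x:
  d_1 = (+0.95)·1950 + (-0.15)·1350 + (-0.25)·400 = 1550.00
  d_2 = (-0.45)·1950 + (+0.95)·1350 + (-0.15)·400 = 345.00
  d_3 = (-0.05)·1950 + (-0.10)·1350 + (+0.65)·400 = 27.50

d_2 = 345.00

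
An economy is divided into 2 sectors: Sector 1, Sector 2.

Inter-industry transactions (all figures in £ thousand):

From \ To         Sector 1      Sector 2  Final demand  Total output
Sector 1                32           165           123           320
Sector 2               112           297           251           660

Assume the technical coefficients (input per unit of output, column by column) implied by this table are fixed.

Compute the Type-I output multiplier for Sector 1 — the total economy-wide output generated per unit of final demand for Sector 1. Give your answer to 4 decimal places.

Technical coefficients a_ij = z_ij / X_j:
  a_11 = 32/320 = 0.10, a_21 = 112/320 = 0.35
  a_12 = 165/660 = 0.25, a_22 = 297/660 = 0.45
I − A =
  [   0.90    -0.25]
  [  -0.35     0.55]
det(I−A) = (0.90)(0.55) − (-0.25)(-0.35) = 0.4075
adj(I−A) = [[0.55, 0.25], [0.35, 0.90]]
(I − A)⁻¹ = adj(I−A) / det(I−A) ≈
  [   1.34969     0.61350]
  [   0.85890     2.20859]
The output multiplier for sector j is the column-j sum of the Leontief inverse (I − A)⁻¹ = adj(I−A) / det(I−A).
Column 1 of adj(I−A): (0.55, 0.35); det(I−A) = 0.4075.
m_1 = (0.55 + 0.35) / 0.4075 = 0.90 / 0.4075 ≈ 2.2086.

m_1 = 2.2086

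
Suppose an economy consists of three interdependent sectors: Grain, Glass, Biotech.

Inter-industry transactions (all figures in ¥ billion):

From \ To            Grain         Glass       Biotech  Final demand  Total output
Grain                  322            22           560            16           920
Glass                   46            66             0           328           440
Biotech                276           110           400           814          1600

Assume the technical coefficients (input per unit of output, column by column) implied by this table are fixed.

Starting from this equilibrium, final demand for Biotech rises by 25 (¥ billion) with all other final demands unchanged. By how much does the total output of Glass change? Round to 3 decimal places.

Technical coefficients a_ij = z_ij / X_j:
  a_11 = 322/920 = 0.35, a_21 = 46/920 = 0.05, a_31 = 276/920 = 0.30
  a_12 = 22/440 = 0.05, a_22 = 66/440 = 0.15, a_32 = 110/440 = 0.25
  a_13 = 560/1600 = 0.35, a_23 = 0/1600 = 0.00, a_33 = 400/1600 = 0.25
I − A =
  [   0.65    -0.05    -0.35]
  [  -0.05     0.85     0.00]
  [  -0.30    -0.25     0.75]
Cofactors of I−A, C_ij = (−1)^(i+j)·(minor ij) (rows/columns in the sector order above):
  C_11 = (0.85)(0.75) − (0.00)(-0.25) = 0.6375
  C_12 = −[(-0.05)(0.75) − (0.00)(-0.30)] = 0.0375
  C_13 = (-0.05)(-0.25) − (0.85)(-0.30) = 0.2675
  C_21 = −[(-0.05)(0.75) − (-0.35)(-0.25)] = 0.1250
  C_22 = (0.65)(0.75) − (-0.35)(-0.30) = 0.3825
  C_23 = −[(0.65)(-0.25) − (-0.05)(-0.30)] = 0.1775
  C_31 = (-0.05)(0.00) − (-0.35)(0.85) = 0.2975
  C_32 = −[(0.65)(0.00) − (-0.35)(-0.05)] = 0.0175
  C_33 = (0.65)(0.85) − (-0.05)(-0.05) = 0.5500
det(I−A) = Σ_j (I−A)_1j·C_1j = (0.65)(0.6375) + (-0.05)(0.0375) + (-0.35)(0.2675) = 0.318875
adj(I−A) = Cᵀ =
  [ 0.6375   0.1250   0.2975]
  [ 0.0375   0.3825   0.0175]
  [ 0.2675   0.1775   0.5500]
(I − A)⁻¹ = adj(I−A) / det(I−A) ≈
  [   1.9992     0.3920     0.9330]
  [   0.1176     1.1995     0.0549]
  [   0.8389     0.5566     1.7248]
Δx = (I − A)⁻¹ Δd with Δd having +25 in the Biotech component and 0 elsewhere.
So Δx_2 = L_23 · (+25), where L_23 = adj(I−A)_23 / det(I−A) = 0.0175 / 0.318875.
Δx_2 = 0.0175 × (+25) / 0.318875 = 0.4375 / 0.318875 ≈ 1.372.

Δx_2 = 1.372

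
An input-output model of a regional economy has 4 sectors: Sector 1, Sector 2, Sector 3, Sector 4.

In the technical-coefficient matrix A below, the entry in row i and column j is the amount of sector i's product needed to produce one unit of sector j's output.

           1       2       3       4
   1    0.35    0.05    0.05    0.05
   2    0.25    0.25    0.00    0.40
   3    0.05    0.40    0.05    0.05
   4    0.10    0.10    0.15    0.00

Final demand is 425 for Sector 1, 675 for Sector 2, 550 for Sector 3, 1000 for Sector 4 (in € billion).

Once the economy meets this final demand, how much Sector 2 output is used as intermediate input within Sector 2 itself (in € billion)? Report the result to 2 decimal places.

I − A =
  [   0.65    -0.05    -0.05    -0.05]
  [  -0.25     0.75     0.00    -0.40]
  [  -0.05    -0.40     0.95    -0.05]
  [  -0.10    -0.10    -0.15     1.00]
Compute the cofactors C_ij = (−1)^(i+j)·(3×3 minor ij) of I−A; the adjugate is their transpose:
adj(I−A) = Cᵀ =
  [ 0.644875   0.075125   0.044125   0.064500]
  [ 0.276625   0.604750   0.055375   0.258500]
  [ 0.156500   0.264250   0.442000   0.135625]
  [ 0.115625   0.107625   0.076250   0.444375]
det(I−A) = Σ_j (I−A)_1j·C_1j = (0.65)(0.644875) + (-0.05)(0.276625) + (-0.05)(0.156500) + (-0.05)(0.115625) = 0.39173125
(I − A)⁻¹ = adj(I−A) / det(I−A) ≈
  [   1.6462     0.1918     0.1126     0.1647]
  [   0.7062     1.5438     0.1414     0.6599]
  [   0.3995     0.6746     1.1283     0.3462]
  [   0.2952     0.2747     0.1946     1.1344]
First solve x = (I − A)⁻¹ d = adj(I−A)·d / det(I−A); in particular x_2 = (0.276625·425 + 0.604750·675 + 0.055375·550 + 0.258500·1000) / 0.39173125 = 814.728125 / 0.39173125 ≈ 2079.8140.
Intermediate flow from 2 to 2: z_22 = a_22 · x_2 = 0.25 × 814.728125 / 0.39173125 = 203.68203125 / 0.39173125 ≈ 519.95.

z_22 = 519.95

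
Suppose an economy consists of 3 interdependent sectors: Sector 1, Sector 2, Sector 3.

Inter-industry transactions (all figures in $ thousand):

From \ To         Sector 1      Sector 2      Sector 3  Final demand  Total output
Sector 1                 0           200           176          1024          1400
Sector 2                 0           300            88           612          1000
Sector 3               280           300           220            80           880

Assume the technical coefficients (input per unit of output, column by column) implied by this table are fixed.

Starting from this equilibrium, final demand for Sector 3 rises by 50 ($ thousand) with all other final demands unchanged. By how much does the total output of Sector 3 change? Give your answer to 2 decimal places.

Technical coefficients a_ij = z_ij / X_j:
  a_11 = 0/1400 = 0.00, a_21 = 0/1400 = 0.00, a_31 = 280/1400 = 0.20
  a_12 = 200/1000 = 0.20, a_22 = 300/1000 = 0.30, a_32 = 300/1000 = 0.30
  a_13 = 176/880 = 0.20, a_23 = 88/880 = 0.10, a_33 = 220/880 = 0.25
I − A =
  [   1.00    -0.20    -0.20]
  [   0.00     0.70    -0.10]
  [  -0.20    -0.30     0.75]
Cofactors of I−A, C_ij = (−1)^(i+j)·(minor ij) (rows/columns in the sector order above):
  C_11 = (0.70)(0.75) − (-0.10)(-0.30) = 0.4950
  C_12 = −[(0.00)(0.75) − (-0.10)(-0.20)] = 0.0200
  C_13 = (0.00)(-0.30) − (0.70)(-0.20) = 0.1400
  C_21 = −[(-0.20)(0.75) − (-0.20)(-0.30)] = 0.2100
  C_22 = (1.00)(0.75) − (-0.20)(-0.20) = 0.7100
  C_23 = −[(1.00)(-0.30) − (-0.20)(-0.20)] = 0.3400
  C_31 = (-0.20)(-0.10) − (-0.20)(0.70) = 0.1600
  C_32 = −[(1.00)(-0.10) − (-0.20)(0.00)] = 0.1000
  C_33 = (1.00)(0.70) − (-0.20)(0.00) = 0.7000
det(I−A) = Σ_j (I−A)_1j·C_1j = (1.00)(0.4950) + (-0.20)(0.0200) + (-0.20)(0.1400) = 0.4630
adj(I−A) = Cᵀ =
  [ 0.4950   0.2100   0.1600]
  [ 0.0200   0.7100   0.1000]
  [ 0.1400   0.3400   0.7000]
(I − A)⁻¹ = adj(I−A) / det(I−A) ≈
  [   1.0691     0.4536     0.3456]
  [   0.0432     1.5335     0.2160]
  [   0.3024     0.7343     1.5119]
Δx = (I − A)⁻¹ Δd with Δd having +50 in the Sector 3 component and 0 elsewhere.
So Δx_3 = L_33 · (+50), where L_33 = adj(I−A)_33 / det(I−A) = 0.7000 / 0.4630.
Δx_3 = 0.7000 × (+50) / 0.4630 = 35.00 / 0.4630 ≈ 75.59.

Δx_3 = 75.59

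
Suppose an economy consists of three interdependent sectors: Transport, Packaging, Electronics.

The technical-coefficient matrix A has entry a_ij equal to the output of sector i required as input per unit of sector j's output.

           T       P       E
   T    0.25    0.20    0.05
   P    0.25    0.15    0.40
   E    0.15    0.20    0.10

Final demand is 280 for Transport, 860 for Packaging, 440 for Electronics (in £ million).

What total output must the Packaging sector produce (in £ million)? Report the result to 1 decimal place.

I − A =
  [   0.75    -0.20    -0.05]
  [  -0.25     0.85    -0.40]
  [  -0.15    -0.20     0.90]
Cofactors of I−A, C_ij = (−1)^(i+j)·(minor ij) (rows/columns in the sector order above):
  C_11 = (0.85)(0.90) − (-0.40)(-0.20) = 0.6850
  C_12 = −[(-0.25)(0.90) − (-0.40)(-0.15)] = 0.2850
  C_13 = (-0.25)(-0.20) − (0.85)(-0.15) = 0.1775
  C_21 = −[(-0.20)(0.90) − (-0.05)(-0.20)] = 0.1900
  C_22 = (0.75)(0.90) − (-0.05)(-0.15) = 0.6675
  C_23 = −[(0.75)(-0.20) − (-0.20)(-0.15)] = 0.1800
  C_31 = (-0.20)(-0.40) − (-0.05)(0.85) = 0.1225
  C_32 = −[(0.75)(-0.40) − (-0.05)(-0.25)] = 0.3125
  C_33 = (0.75)(0.85) − (-0.20)(-0.25) = 0.5875
det(I−A) = Σ_j (I−A)_1j·C_1j = (0.75)(0.6850) + (-0.20)(0.2850) + (-0.05)(0.1775) = 0.447875
adj(I−A) = Cᵀ =
  [ 0.6850   0.1900   0.1225]
  [ 0.2850   0.6675   0.3125]
  [ 0.1775   0.1800   0.5875]
(I − A)⁻¹ = adj(I−A) / det(I−A) ≈
  [   1.5294     0.4242     0.2735]
  [   0.6363     1.4904     0.6977]
  [   0.3963     0.4019     1.3117]
x = (I − A)⁻¹ d = adj(I−A)·d / det(I−A), with det(I−A) = 0.447875:
  x_T = (0.6850·280 + 0.1900·860 + 0.1225·440) / 0.447875 = 409.10 / 0.447875 ≈ 913.4
  x_P = (0.2850·280 + 0.6675·860 + 0.3125·440) / 0.447875 = 791.35 / 0.447875 ≈ 1766.9
  x_E = (0.1775·280 + 0.1800·860 + 0.5875·440) / 0.447875 = 463.00 / 0.447875 ≈ 1033.8

x_P = 1766.9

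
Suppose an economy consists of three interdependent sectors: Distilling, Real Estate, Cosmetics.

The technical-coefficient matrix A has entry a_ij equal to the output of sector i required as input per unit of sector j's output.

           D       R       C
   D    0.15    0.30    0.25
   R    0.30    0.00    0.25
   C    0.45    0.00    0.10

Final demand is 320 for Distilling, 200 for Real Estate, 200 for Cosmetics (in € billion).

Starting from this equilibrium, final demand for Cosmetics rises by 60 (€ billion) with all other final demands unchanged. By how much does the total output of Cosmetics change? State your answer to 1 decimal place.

Δx_C = 84.8

I − A =
  [   0.85    -0.30    -0.25]
  [  -0.30     1.00    -0.25]
  [  -0.45     0.00     0.90]
Cofactors of I−A, C_ij = (−1)^(i+j)·(minor ij) (rows/columns in the sector order above):
  C_11 = (1.00)(0.90) − (-0.25)(0.00) = 0.9000
  C_12 = −[(-0.30)(0.90) − (-0.25)(-0.45)] = 0.3825
  C_13 = (-0.30)(0.00) − (1.00)(-0.45) = 0.4500
  C_21 = −[(-0.30)(0.90) − (-0.25)(0.00)] = 0.2700
  C_22 = (0.85)(0.90) − (-0.25)(-0.45) = 0.6525
  C_23 = −[(0.85)(0.00) − (-0.30)(-0.45)] = 0.1350
  C_31 = (-0.30)(-0.25) − (-0.25)(1.00) = 0.3250
  C_32 = −[(0.85)(-0.25) − (-0.25)(-0.30)] = 0.2875
  C_33 = (0.85)(1.00) − (-0.30)(-0.30) = 0.7600
det(I−A) = Σ_j (I−A)_1j·C_1j = (0.85)(0.9000) + (-0.30)(0.3825) + (-0.25)(0.4500) = 0.53775
adj(I−A) = Cᵀ =
  [ 0.9000   0.2700   0.3250]
  [ 0.3825   0.6525   0.2875]
  [ 0.4500   0.1350   0.7600]
(I − A)⁻¹ = adj(I−A) / det(I−A) ≈
  [   1.6736     0.5021     0.6044]
  [   0.7113     1.2134     0.5346]
  [   0.8368     0.2510     1.4133]
Δx = (I − A)⁻¹ Δd with Δd having +60 in the Cosmetics component and 0 elsewhere.
So Δx_C = L_CC · (+60), where L_CC = adj(I−A)_CC / det(I−A) = 0.7600 / 0.53775.
Δx_C = 0.7600 × (+60) / 0.53775 = 45.60 / 0.53775 ≈ 84.8.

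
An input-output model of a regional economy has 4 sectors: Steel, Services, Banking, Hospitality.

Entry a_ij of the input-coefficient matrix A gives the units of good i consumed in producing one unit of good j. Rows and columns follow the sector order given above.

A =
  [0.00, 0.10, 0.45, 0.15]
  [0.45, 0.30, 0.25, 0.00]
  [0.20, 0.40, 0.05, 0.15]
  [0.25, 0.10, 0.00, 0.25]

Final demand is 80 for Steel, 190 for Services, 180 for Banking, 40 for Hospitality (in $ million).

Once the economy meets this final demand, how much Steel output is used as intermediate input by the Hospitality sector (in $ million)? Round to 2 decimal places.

I − A =
  [   1.00    -0.10    -0.45    -0.15]
  [  -0.45     0.70    -0.25     0.00]
  [  -0.20    -0.40     0.95    -0.15]
  [  -0.25    -0.10     0.00     0.75]
Compute the cofactors C_ij = (−1)^(i+j)·(3×3 minor ij) of I−A; the adjugate is their transpose:
adj(I−A) = Cᵀ =
  [ 0.42000   0.22725   0.25875   0.13575]
  [ 0.36750   0.59250   0.33000   0.13950]
  [ 0.27300   0.32175   0.45825   0.14625]
  [ 0.18900   0.15475   0.13025   0.37325]
det(I−A) = Σ_j (I−A)_1j·C_1j = (1.00)(0.42000) + (-0.10)(0.36750) + (-0.45)(0.27300) + (-0.15)(0.18900) = 0.23205
(I − A)⁻¹ = adj(I−A) / det(I−A) ≈
  [   1.8100     0.9793     1.1151     0.5850]
  [   1.5837     2.5533     1.4221     0.6012]
  [   1.1765     1.3866     1.9748     0.6303]
  [   0.8145     0.6669     0.5613     1.6085]
First solve x = (I − A)⁻¹ d = adj(I−A)·d / det(I−A); in particular x_4 = (0.18900·80 + 0.15475·190 + 0.13025·180 + 0.37325·40) / 0.23205 = 82.8975 / 0.23205 ≈ 357.2398.
Intermediate flow from 1 to 4: z_14 = a_14 · x_4 = 0.15 × 82.8975 / 0.23205 = 12.434625 / 0.23205 ≈ 53.59.

z_14 = 53.59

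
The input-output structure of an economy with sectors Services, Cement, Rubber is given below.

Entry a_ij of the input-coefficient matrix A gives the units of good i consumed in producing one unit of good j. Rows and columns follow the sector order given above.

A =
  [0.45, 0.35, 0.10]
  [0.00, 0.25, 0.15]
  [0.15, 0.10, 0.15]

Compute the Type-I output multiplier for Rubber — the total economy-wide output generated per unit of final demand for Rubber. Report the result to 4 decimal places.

m_R = 1.9258

I − A =
  [   0.55    -0.35    -0.10]
  [   0.00     0.75    -0.15]
  [  -0.15    -0.10     0.85]
Cofactors of I−A, C_ij = (−1)^(i+j)·(minor ij) (rows/columns in the sector order above):
  C_11 = (0.75)(0.85) − (-0.15)(-0.10) = 0.6225
  C_12 = −[(0.00)(0.85) − (-0.15)(-0.15)] = 0.0225
  C_13 = (0.00)(-0.10) − (0.75)(-0.15) = 0.1125
  C_21 = −[(-0.35)(0.85) − (-0.10)(-0.10)] = 0.3075
  C_22 = (0.55)(0.85) − (-0.10)(-0.15) = 0.4525
  C_23 = −[(0.55)(-0.10) − (-0.35)(-0.15)] = 0.1075
  C_31 = (-0.35)(-0.15) − (-0.10)(0.75) = 0.1275
  C_32 = −[(0.55)(-0.15) − (-0.10)(0.00)] = 0.0825
  C_33 = (0.55)(0.75) − (-0.35)(0.00) = 0.4125
det(I−A) = Σ_j (I−A)_1j·C_1j = (0.55)(0.6225) + (-0.35)(0.0225) + (-0.10)(0.1125) = 0.32325
adj(I−A) = Cᵀ =
  [ 0.6225   0.3075   0.1275]
  [ 0.0225   0.4525   0.0825]
  [ 0.1125   0.1075   0.4125]
(I − A)⁻¹ = adj(I−A) / det(I−A) ≈
  [   1.92575     0.95128     0.39443]
  [   0.06961     1.39985     0.25522]
  [   0.34803     0.33256     1.27610]
The output multiplier for sector j is the column-j sum of the Leontief inverse (I − A)⁻¹ = adj(I−A) / det(I−A).
Column R of adj(I−A): (0.1275, 0.0825, 0.4125); det(I−A) = 0.32325.
m_R = (0.1275 + 0.0825 + 0.4125) / 0.32325 = 0.6225 / 0.32325 ≈ 1.9258.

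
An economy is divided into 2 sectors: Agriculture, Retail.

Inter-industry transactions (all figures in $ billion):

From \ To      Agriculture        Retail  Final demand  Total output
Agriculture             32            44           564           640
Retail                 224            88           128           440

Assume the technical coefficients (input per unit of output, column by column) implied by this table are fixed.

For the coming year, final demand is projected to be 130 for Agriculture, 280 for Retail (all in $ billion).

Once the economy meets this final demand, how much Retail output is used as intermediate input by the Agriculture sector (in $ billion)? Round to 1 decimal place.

Technical coefficients a_ij = z_ij / X_j:
  a_11 = 32/640 = 0.05, a_21 = 224/640 = 0.35
  a_12 = 44/440 = 0.10, a_22 = 88/440 = 0.20
I − A =
  [   0.95    -0.10]
  [  -0.35     0.80]
det(I−A) = (0.95)(0.80) − (-0.10)(-0.35) = 0.7250
adj(I−A) = [[0.80, 0.10], [0.35, 0.95]]
(I − A)⁻¹ = adj(I−A) / det(I−A) ≈
  [   1.1034     0.1379]
  [   0.4828     1.3103]
First solve x = (I − A)⁻¹ d = adj(I−A)·d / det(I−A); in particular x_1 = (0.80·130 + 0.10·280) / 0.7250 = 132.00 / 0.7250 ≈ 182.069.
Intermediate flow from 2 to 1: z_21 = a_21 · x_1 = 0.35 × 132.00 / 0.7250 = 46.20 / 0.7250 ≈ 63.7.

z_21 = 63.7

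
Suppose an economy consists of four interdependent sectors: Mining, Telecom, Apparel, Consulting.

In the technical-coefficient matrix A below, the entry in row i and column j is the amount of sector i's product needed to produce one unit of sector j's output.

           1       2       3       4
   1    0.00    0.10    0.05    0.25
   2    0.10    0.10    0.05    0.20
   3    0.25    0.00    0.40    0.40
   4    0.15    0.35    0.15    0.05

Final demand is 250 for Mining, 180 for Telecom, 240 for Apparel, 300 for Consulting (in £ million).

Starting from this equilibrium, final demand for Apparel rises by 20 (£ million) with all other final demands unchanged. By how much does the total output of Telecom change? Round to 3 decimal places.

Δx_2 = 4.857

I − A =
  [   1.00    -0.10    -0.05    -0.25]
  [  -0.10     0.90    -0.05    -0.20]
  [  -0.25     0.00     0.60    -0.40]
  [  -0.15    -0.35    -0.15     0.95]
Compute the cofactors C_ij = (−1)^(i+j)·(3×3 minor ij) of I−A; the adjugate is their transpose:
adj(I−A) = Cᵀ =
  [ 0.410000   0.110500   0.085125   0.167000]
  [ 0.091375   0.463250   0.085625   0.157625]
  [ 0.264250   0.191625   0.730000   0.417250]
  [ 0.140125   0.218375   0.160250   0.521500]
det(I−A) = Σ_j (I−A)_1j·C_1j = (1.00)(0.410000) + (-0.10)(0.091375) + (-0.05)(0.264250) + (-0.25)(0.140125) = 0.35261875
(I − A)⁻¹ = adj(I−A) / det(I−A) ≈
  [   1.1627     0.3134     0.2414     0.4736]
  [   0.2591     1.3137     0.2428     0.4470]
  [   0.7494     0.5434     2.0702     1.1833]
  [   0.3974     0.6193     0.4545     1.4789]
Δx = (I − A)⁻¹ Δd with Δd having +20 in the Apparel component and 0 elsewhere.
So Δx_2 = L_23 · (+20), where L_23 = adj(I−A)_23 / det(I−A) = 0.085625 / 0.35261875.
Δx_2 = 0.085625 × (+20) / 0.35261875 = 1.7125 / 0.35261875 ≈ 4.857.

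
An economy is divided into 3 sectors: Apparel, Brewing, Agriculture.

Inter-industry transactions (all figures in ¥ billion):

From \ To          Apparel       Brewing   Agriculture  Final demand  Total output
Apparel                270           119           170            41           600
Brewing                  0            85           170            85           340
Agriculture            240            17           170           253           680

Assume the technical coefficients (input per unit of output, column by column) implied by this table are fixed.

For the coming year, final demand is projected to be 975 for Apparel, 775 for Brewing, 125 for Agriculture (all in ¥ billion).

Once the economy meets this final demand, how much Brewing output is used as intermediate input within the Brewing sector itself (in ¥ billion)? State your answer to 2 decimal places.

z_22 = 463.47

Technical coefficients a_ij = z_ij / X_j:
  a_11 = 270/600 = 0.45, a_21 = 0/600 = 0.00, a_31 = 240/600 = 0.40
  a_12 = 119/340 = 0.35, a_22 = 85/340 = 0.25, a_32 = 17/340 = 0.05
  a_13 = 170/680 = 0.25, a_23 = 170/680 = 0.25, a_33 = 170/680 = 0.25
I − A =
  [   0.55    -0.35    -0.25]
  [   0.00     0.75    -0.25]
  [  -0.40    -0.05     0.75]
Cofactors of I−A, C_ij = (−1)^(i+j)·(minor ij) (rows/columns in the sector order above):
  C_11 = (0.75)(0.75) − (-0.25)(-0.05) = 0.5500
  C_12 = −[(0.00)(0.75) − (-0.25)(-0.40)] = 0.1000
  C_13 = (0.00)(-0.05) − (0.75)(-0.40) = 0.3000
  C_21 = −[(-0.35)(0.75) − (-0.25)(-0.05)] = 0.2750
  C_22 = (0.55)(0.75) − (-0.25)(-0.40) = 0.3125
  C_23 = −[(0.55)(-0.05) − (-0.35)(-0.40)] = 0.1675
  C_31 = (-0.35)(-0.25) − (-0.25)(0.75) = 0.2750
  C_32 = −[(0.55)(-0.25) − (-0.25)(0.00)] = 0.1375
  C_33 = (0.55)(0.75) − (-0.35)(0.00) = 0.4125
det(I−A) = Σ_j (I−A)_1j·C_1j = (0.55)(0.5500) + (-0.35)(0.1000) + (-0.25)(0.3000) = 0.1925
adj(I−A) = Cᵀ =
  [ 0.5500   0.2750   0.2750]
  [ 0.1000   0.3125   0.1375]
  [ 0.3000   0.1675   0.4125]
(I − A)⁻¹ = adj(I−A) / det(I−A) ≈
  [   2.8571     1.4286     1.4286]
  [   0.5195     1.6234     0.7143]
  [   1.5584     0.8701     2.1429]
First solve x = (I − A)⁻¹ d = adj(I−A)·d / det(I−A); in particular x_2 = (0.1000·975 + 0.3125·775 + 0.1375·125) / 0.1925 = 356.875 / 0.1925 ≈ 1853.8961.
Intermediate flow from 2 to 2: z_22 = a_22 · x_2 = 0.25 × 356.875 / 0.1925 = 89.21875 / 0.1925 ≈ 463.47.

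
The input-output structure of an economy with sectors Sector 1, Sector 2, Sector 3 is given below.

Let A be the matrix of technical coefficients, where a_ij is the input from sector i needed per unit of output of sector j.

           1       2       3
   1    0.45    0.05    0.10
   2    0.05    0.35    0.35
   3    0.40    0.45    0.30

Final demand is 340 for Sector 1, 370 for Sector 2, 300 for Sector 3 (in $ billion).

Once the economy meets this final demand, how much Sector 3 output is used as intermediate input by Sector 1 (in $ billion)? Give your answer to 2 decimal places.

I − A =
  [   0.55    -0.05    -0.10]
  [  -0.05     0.65    -0.35]
  [  -0.40    -0.45     0.70]
Cofactors of I−A, C_ij = (−1)^(i+j)·(minor ij) (rows/columns in the sector order above):
  C_11 = (0.65)(0.70) − (-0.35)(-0.45) = 0.2975
  C_12 = −[(-0.05)(0.70) − (-0.35)(-0.40)] = 0.1750
  C_13 = (-0.05)(-0.45) − (0.65)(-0.40) = 0.2825
  C_21 = −[(-0.05)(0.70) − (-0.10)(-0.45)] = 0.0800
  C_22 = (0.55)(0.70) − (-0.10)(-0.40) = 0.3450
  C_23 = −[(0.55)(-0.45) − (-0.05)(-0.40)] = 0.2675
  C_31 = (-0.05)(-0.35) − (-0.10)(0.65) = 0.0825
  C_32 = −[(0.55)(-0.35) − (-0.10)(-0.05)] = 0.1975
  C_33 = (0.55)(0.65) − (-0.05)(-0.05) = 0.3550
det(I−A) = Σ_j (I−A)_1j·C_1j = (0.55)(0.2975) + (-0.05)(0.1750) + (-0.10)(0.2825) = 0.126625
adj(I−A) = Cᵀ =
  [ 0.2975   0.0800   0.0825]
  [ 0.1750   0.3450   0.1975]
  [ 0.2825   0.2675   0.3550]
(I − A)⁻¹ = adj(I−A) / det(I−A) ≈
  [   2.3495     0.6318     0.6515]
  [   1.3820     2.7246     1.5597]
  [   2.2310     2.1125     2.8036]
First solve x = (I − A)⁻¹ d = adj(I−A)·d / det(I−A); in particular x_1 = (0.2975·340 + 0.0800·370 + 0.0825·300) / 0.126625 = 155.50 / 0.126625 ≈ 1228.0355.
Intermediate flow from 3 to 1: z_31 = a_31 · x_1 = 0.40 × 155.50 / 0.126625 = 62.20 / 0.126625 ≈ 491.21.

z_31 = 491.21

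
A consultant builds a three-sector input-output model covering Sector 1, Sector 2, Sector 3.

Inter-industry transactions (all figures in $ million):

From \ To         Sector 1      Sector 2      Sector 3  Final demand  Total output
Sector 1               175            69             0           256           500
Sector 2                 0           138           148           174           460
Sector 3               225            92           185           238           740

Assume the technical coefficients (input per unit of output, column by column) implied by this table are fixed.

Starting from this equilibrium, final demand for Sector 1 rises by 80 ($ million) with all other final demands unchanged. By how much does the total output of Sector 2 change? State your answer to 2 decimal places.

Technical coefficients a_ij = z_ij / X_j:
  a_11 = 175/500 = 0.35, a_21 = 0/500 = 0.00, a_31 = 225/500 = 0.45
  a_12 = 69/460 = 0.15, a_22 = 138/460 = 0.30, a_32 = 92/460 = 0.20
  a_13 = 0/740 = 0.00, a_23 = 148/740 = 0.20, a_33 = 185/740 = 0.25
I − A =
  [   0.65    -0.15     0.00]
  [   0.00     0.70    -0.20]
  [  -0.45    -0.20     0.75]
Cofactors of I−A, C_ij = (−1)^(i+j)·(minor ij) (rows/columns in the sector order above):
  C_11 = (0.70)(0.75) − (-0.20)(-0.20) = 0.4850
  C_12 = −[(0.00)(0.75) − (-0.20)(-0.45)] = 0.0900
  C_13 = (0.00)(-0.20) − (0.70)(-0.45) = 0.3150
  C_21 = −[(-0.15)(0.75) − (0.00)(-0.20)] = 0.1125
  C_22 = (0.65)(0.75) − (0.00)(-0.45) = 0.4875
  C_23 = −[(0.65)(-0.20) − (-0.15)(-0.45)] = 0.1975
  C_31 = (-0.15)(-0.20) − (0.00)(0.70) = 0.0300
  C_32 = −[(0.65)(-0.20) − (0.00)(0.00)] = 0.1300
  C_33 = (0.65)(0.70) − (-0.15)(0.00) = 0.4550
det(I−A) = Σ_j (I−A)_1j·C_1j = (0.65)(0.4850) + (-0.15)(0.0900) + (0.00)(0.3150) = 0.30175
adj(I−A) = Cᵀ =
  [ 0.4850   0.1125   0.0300]
  [ 0.0900   0.4875   0.1300]
  [ 0.3150   0.1975   0.4550]
(I − A)⁻¹ = adj(I−A) / det(I−A) ≈
  [   1.6073     0.3728     0.0994]
  [   0.2983     1.6156     0.4308]
  [   1.0439     0.6545     1.5079]
Δx = (I − A)⁻¹ Δd with Δd having +80 in the Sector 1 component and 0 elsewhere.
So Δx_2 = L_21 · (+80), where L_21 = adj(I−A)_21 / det(I−A) = 0.0900 / 0.30175.
Δx_2 = 0.0900 × (+80) / 0.30175 = 7.20 / 0.30175 ≈ 23.86.

Δx_2 = 23.86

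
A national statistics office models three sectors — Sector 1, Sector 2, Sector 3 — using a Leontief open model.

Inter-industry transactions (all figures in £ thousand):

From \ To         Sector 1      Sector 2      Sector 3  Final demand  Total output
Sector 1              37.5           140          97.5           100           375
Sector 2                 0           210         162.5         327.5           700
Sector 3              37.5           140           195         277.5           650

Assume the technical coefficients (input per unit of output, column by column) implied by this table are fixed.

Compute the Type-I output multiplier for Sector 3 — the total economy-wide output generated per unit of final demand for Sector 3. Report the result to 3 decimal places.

Technical coefficients a_ij = z_ij / X_j:
  a_11 = 37.5/375 = 0.10, a_21 = 0/375 = 0.00, a_31 = 37.5/375 = 0.10
  a_12 = 140/700 = 0.20, a_22 = 210/700 = 0.30, a_32 = 140/700 = 0.20
  a_13 = 97.5/650 = 0.15, a_23 = 162.5/650 = 0.25, a_33 = 195/650 = 0.30
I − A =
  [   0.90    -0.20    -0.15]
  [   0.00     0.70    -0.25]
  [  -0.10    -0.20     0.70]
Cofactors of I−A, C_ij = (−1)^(i+j)·(minor ij) (rows/columns in the sector order above):
  C_11 = (0.70)(0.70) − (-0.25)(-0.20) = 0.4400
  C_12 = −[(0.00)(0.70) − (-0.25)(-0.10)] = 0.0250
  C_13 = (0.00)(-0.20) − (0.70)(-0.10) = 0.0700
  C_21 = −[(-0.20)(0.70) − (-0.15)(-0.20)] = 0.1700
  C_22 = (0.90)(0.70) − (-0.15)(-0.10) = 0.6150
  C_23 = −[(0.90)(-0.20) − (-0.20)(-0.10)] = 0.2000
  C_31 = (-0.20)(-0.25) − (-0.15)(0.70) = 0.1550
  C_32 = −[(0.90)(-0.25) − (-0.15)(0.00)] = 0.2250
  C_33 = (0.90)(0.70) − (-0.20)(0.00) = 0.6300
det(I−A) = Σ_j (I−A)_1j·C_1j = (0.90)(0.4400) + (-0.20)(0.0250) + (-0.15)(0.0700) = 0.3805
adj(I−A) = Cᵀ =
  [ 0.4400   0.1700   0.1550]
  [ 0.0250   0.6150   0.2250]
  [ 0.0700   0.2000   0.6300]
(I − A)⁻¹ = adj(I−A) / det(I−A) ≈
  [   1.1564     0.4468     0.4074]
  [   0.0657     1.6163     0.5913]
  [   0.1840     0.5256     1.6557]
The output multiplier for sector j is the column-j sum of the Leontief inverse (I − A)⁻¹ = adj(I−A) / det(I−A).
Column 3 of adj(I−A): (0.1550, 0.2250, 0.6300); det(I−A) = 0.3805.
m_3 = (0.1550 + 0.2250 + 0.6300) / 0.3805 = 1.01 / 0.3805 ≈ 2.654.

m_3 = 2.654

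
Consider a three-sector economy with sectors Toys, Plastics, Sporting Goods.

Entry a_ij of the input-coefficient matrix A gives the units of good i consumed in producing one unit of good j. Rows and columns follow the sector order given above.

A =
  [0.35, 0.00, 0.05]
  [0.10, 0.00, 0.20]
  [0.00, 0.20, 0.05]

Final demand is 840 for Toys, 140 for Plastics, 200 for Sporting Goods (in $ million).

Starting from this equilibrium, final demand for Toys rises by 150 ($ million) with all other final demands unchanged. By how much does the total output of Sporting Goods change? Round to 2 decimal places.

I − A =
  [   0.65     0.00    -0.05]
  [  -0.10     1.00    -0.20]
  [   0.00    -0.20     0.95]
Cofactors of I−A, C_ij = (−1)^(i+j)·(minor ij) (rows/columns in the sector order above):
  C_11 = (1.00)(0.95) − (-0.20)(-0.20) = 0.9100
  C_12 = −[(-0.10)(0.95) − (-0.20)(0.00)] = 0.0950
  C_13 = (-0.10)(-0.20) − (1.00)(0.00) = 0.0200
  C_21 = −[(0.00)(0.95) − (-0.05)(-0.20)] = 0.0100
  C_22 = (0.65)(0.95) − (-0.05)(0.00) = 0.6175
  C_23 = −[(0.65)(-0.20) − (0.00)(0.00)] = 0.1300
  C_31 = (0.00)(-0.20) − (-0.05)(1.00) = 0.0500
  C_32 = −[(0.65)(-0.20) − (-0.05)(-0.10)] = 0.1350
  C_33 = (0.65)(1.00) − (0.00)(-0.10) = 0.6500
det(I−A) = Σ_j (I−A)_1j·C_1j = (0.65)(0.9100) + (0.00)(0.0950) + (-0.05)(0.0200) = 0.5905
adj(I−A) = Cᵀ =
  [ 0.9100   0.0100   0.0500]
  [ 0.0950   0.6175   0.1350]
  [ 0.0200   0.1300   0.6500]
(I − A)⁻¹ = adj(I−A) / det(I−A) ≈
  [   1.5411     0.0169     0.0847]
  [   0.1609     1.0457     0.2286]
  [   0.0339     0.2202     1.1008]
Δx = (I − A)⁻¹ Δd with Δd having +150 in the Toys component and 0 elsewhere.
So Δx_3 = L_31 · (+150), where L_31 = adj(I−A)_31 / det(I−A) = 0.0200 / 0.5905.
Δx_3 = 0.0200 × (+150) / 0.5905 = 3.00 / 0.5905 ≈ 5.08.

Δx_3 = 5.08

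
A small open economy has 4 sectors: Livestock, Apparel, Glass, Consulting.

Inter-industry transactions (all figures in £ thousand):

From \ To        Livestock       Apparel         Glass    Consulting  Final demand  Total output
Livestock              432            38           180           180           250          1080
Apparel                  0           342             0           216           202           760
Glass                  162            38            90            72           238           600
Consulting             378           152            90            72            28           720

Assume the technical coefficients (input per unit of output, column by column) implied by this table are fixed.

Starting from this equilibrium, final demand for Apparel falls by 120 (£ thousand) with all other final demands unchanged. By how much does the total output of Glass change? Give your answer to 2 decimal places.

Technical coefficients a_ij = z_ij / X_j:
  a_11 = 432/1080 = 0.40, a_21 = 0/1080 = 0.00, a_31 = 162/1080 = 0.15, a_41 = 378/1080 = 0.35
  a_12 = 38/760 = 0.05, a_22 = 342/760 = 0.45, a_32 = 38/760 = 0.05, a_42 = 152/760 = 0.20
  a_13 = 180/600 = 0.30, a_23 = 0/600 = 0.00, a_33 = 90/600 = 0.15, a_43 = 90/600 = 0.15
  a_14 = 180/720 = 0.25, a_24 = 216/720 = 0.30, a_34 = 72/720 = 0.10, a_44 = 72/720 = 0.10
I − A =
  [   0.60    -0.05    -0.30    -0.25]
  [   0.00     0.55     0.00    -0.30]
  [  -0.15    -0.05     0.85    -0.10]
  [  -0.35    -0.20    -0.15     0.90]
Compute the cofactors C_ij = (−1)^(i+j)·(3×3 minor ij) of I−A; the adjugate is their transpose:
adj(I−A) = Cᵀ =
  [ 0.359250   0.101375   0.153375   0.150625]
  [ 0.096000   0.319000   0.058500   0.139500]
  [ 0.089750   0.050625   0.207625   0.064875]
  [ 0.176000   0.118750   0.107250   0.255750]
det(I−A) = Σ_j (I−A)_1j·C_1j = (0.60)(0.359250) + (-0.05)(0.096000) + (-0.30)(0.089750) + (-0.25)(0.176000) = 0.139825
(I − A)⁻¹ = adj(I−A) / det(I−A) ≈
  [   2.5693     0.7250     1.0969     1.0772]
  [   0.6866     2.2814     0.4184     0.9977]
  [   0.6419     0.3621     1.4849     0.4640]
  [   1.2587     0.8493     0.7670     1.8291]
Δx = (I − A)⁻¹ Δd with Δd having -120 in the Apparel component and 0 elsewhere.
So Δx_3 = L_32 · (-120), where L_32 = adj(I−A)_32 / det(I−A) = 0.050625 / 0.139825.
Δx_3 = 0.050625 × (-120) / 0.139825 = -6.075 / 0.139825 ≈ -43.45.

Δx_3 = -43.45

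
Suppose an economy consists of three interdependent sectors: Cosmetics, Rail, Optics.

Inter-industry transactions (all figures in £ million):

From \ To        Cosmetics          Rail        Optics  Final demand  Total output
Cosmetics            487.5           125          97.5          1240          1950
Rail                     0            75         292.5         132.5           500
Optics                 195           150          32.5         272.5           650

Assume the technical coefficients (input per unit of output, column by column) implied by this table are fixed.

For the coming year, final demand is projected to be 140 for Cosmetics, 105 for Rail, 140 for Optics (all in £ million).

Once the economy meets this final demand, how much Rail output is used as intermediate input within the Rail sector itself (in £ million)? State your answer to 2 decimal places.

z_RR = 39.59

Technical coefficients a_ij = z_ij / X_j:
  a_CC = 487.5/1950 = 0.25, a_RC = 0/1950 = 0.00, a_OC = 195/1950 = 0.10
  a_CR = 125/500 = 0.25, a_RR = 75/500 = 0.15, a_OR = 150/500 = 0.30
  a_CO = 97.5/650 = 0.15, a_RO = 292.5/650 = 0.45, a_OO = 32.5/650 = 0.05
I − A =
  [   0.75    -0.25    -0.15]
  [   0.00     0.85    -0.45]
  [  -0.10    -0.30     0.95]
Cofactors of I−A, C_ij = (−1)^(i+j)·(minor ij) (rows/columns in the sector order above):
  C_11 = (0.85)(0.95) − (-0.45)(-0.30) = 0.6725
  C_12 = −[(0.00)(0.95) − (-0.45)(-0.10)] = 0.0450
  C_13 = (0.00)(-0.30) − (0.85)(-0.10) = 0.0850
  C_21 = −[(-0.25)(0.95) − (-0.15)(-0.30)] = 0.2825
  C_22 = (0.75)(0.95) − (-0.15)(-0.10) = 0.6975
  C_23 = −[(0.75)(-0.30) − (-0.25)(-0.10)] = 0.2500
  C_31 = (-0.25)(-0.45) − (-0.15)(0.85) = 0.2400
  C_32 = −[(0.75)(-0.45) − (-0.15)(0.00)] = 0.3375
  C_33 = (0.75)(0.85) − (-0.25)(0.00) = 0.6375
det(I−A) = Σ_j (I−A)_1j·C_1j = (0.75)(0.6725) + (-0.25)(0.0450) + (-0.15)(0.0850) = 0.480375
adj(I−A) = Cᵀ =
  [ 0.6725   0.2825   0.2400]
  [ 0.0450   0.6975   0.3375]
  [ 0.0850   0.2500   0.6375]
(I − A)⁻¹ = adj(I−A) / det(I−A) ≈
  [   1.3999     0.5881     0.4996]
  [   0.0937     1.4520     0.7026]
  [   0.1769     0.5204     1.3271]
First solve x = (I − A)⁻¹ d = adj(I−A)·d / det(I−A); in particular x_R = (0.0450·140 + 0.6975·105 + 0.3375·140) / 0.480375 = 126.7875 / 0.480375 ≈ 263.9344.
Intermediate flow from R to R: z_RR = a_RR · x_R = 0.15 × 126.7875 / 0.480375 = 19.018125 / 0.480375 ≈ 39.59.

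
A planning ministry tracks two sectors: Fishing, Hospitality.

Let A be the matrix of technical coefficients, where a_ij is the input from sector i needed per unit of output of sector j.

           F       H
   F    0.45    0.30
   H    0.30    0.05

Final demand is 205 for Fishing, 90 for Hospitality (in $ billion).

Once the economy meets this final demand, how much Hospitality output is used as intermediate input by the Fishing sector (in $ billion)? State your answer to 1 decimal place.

z_HF = 153.8

I − A =
  [   0.55    -0.30]
  [  -0.30     0.95]
det(I−A) = (0.55)(0.95) − (-0.30)(-0.30) = 0.4325
adj(I−A) = [[0.95, 0.30], [0.30, 0.55]]
(I − A)⁻¹ = adj(I−A) / det(I−A) ≈
  [   2.1965     0.6936]
  [   0.6936     1.2717]
First solve x = (I − A)⁻¹ d = adj(I−A)·d / det(I−A); in particular x_F = (0.95·205 + 0.30·90) / 0.4325 = 221.75 / 0.4325 ≈ 512.717.
Intermediate flow from H to F: z_HF = a_HF · x_F = 0.30 × 221.75 / 0.4325 = 66.525 / 0.4325 ≈ 153.8.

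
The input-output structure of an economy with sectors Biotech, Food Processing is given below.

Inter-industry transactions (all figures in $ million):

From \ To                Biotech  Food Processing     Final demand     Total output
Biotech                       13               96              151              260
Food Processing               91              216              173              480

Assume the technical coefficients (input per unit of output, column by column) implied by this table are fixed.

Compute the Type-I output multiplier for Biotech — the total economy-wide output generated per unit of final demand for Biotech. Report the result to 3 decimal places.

Technical coefficients a_ij = z_ij / X_j:
  a_11 = 13/260 = 0.05, a_21 = 91/260 = 0.35
  a_12 = 96/480 = 0.20, a_22 = 216/480 = 0.45
I − A =
  [   0.95    -0.20]
  [  -0.35     0.55]
det(I−A) = (0.95)(0.55) − (-0.20)(-0.35) = 0.4525
adj(I−A) = [[0.55, 0.20], [0.35, 0.95]]
(I − A)⁻¹ = adj(I−A) / det(I−A) ≈
  [   1.2155     0.4420]
  [   0.7735     2.0994]
The output multiplier for sector j is the column-j sum of the Leontief inverse (I − A)⁻¹ = adj(I−A) / det(I−A).
Column 1 of adj(I−A): (0.55, 0.35); det(I−A) = 0.4525.
m_1 = (0.55 + 0.35) / 0.4525 = 0.90 / 0.4525 ≈ 1.989.

m_1 = 1.989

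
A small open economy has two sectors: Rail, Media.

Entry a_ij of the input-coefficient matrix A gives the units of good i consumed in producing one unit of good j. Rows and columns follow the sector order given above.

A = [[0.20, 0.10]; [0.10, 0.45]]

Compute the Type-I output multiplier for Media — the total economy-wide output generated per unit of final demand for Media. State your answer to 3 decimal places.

I − A =
  [   0.80    -0.10]
  [  -0.10     0.55]
det(I−A) = (0.80)(0.55) − (-0.10)(-0.10) = 0.4300
adj(I−A) = [[0.55, 0.10], [0.10, 0.80]]
(I − A)⁻¹ = adj(I−A) / det(I−A) ≈
  [   1.2791     0.2326]
  [   0.2326     1.8605]
The output multiplier for sector j is the column-j sum of the Leontief inverse (I − A)⁻¹ = adj(I−A) / det(I−A).
Column M of adj(I−A): (0.10, 0.80); det(I−A) = 0.4300.
m_M = (0.10 + 0.80) / 0.4300 = 0.90 / 0.4300 ≈ 2.093.

m_M = 2.093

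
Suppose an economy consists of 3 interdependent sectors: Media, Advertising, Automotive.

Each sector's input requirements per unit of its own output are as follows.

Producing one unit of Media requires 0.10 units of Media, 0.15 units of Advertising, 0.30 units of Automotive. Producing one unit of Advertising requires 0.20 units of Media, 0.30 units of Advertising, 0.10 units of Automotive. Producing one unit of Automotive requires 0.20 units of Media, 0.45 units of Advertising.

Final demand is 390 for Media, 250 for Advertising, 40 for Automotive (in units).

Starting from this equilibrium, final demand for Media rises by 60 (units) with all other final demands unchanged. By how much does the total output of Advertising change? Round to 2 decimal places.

Δx_2 = 35.08

I − A =
  [   0.90    -0.20    -0.20]
  [  -0.15     0.70    -0.45]
  [  -0.30    -0.10     1.00]
Cofactors of I−A, C_ij = (−1)^(i+j)·(minor ij) (rows/columns in the sector order above):
  C_11 = (0.70)(1.00) − (-0.45)(-0.10) = 0.6550
  C_12 = −[(-0.15)(1.00) − (-0.45)(-0.30)] = 0.2850
  C_13 = (-0.15)(-0.10) − (0.70)(-0.30) = 0.2250
  C_21 = −[(-0.20)(1.00) − (-0.20)(-0.10)] = 0.2200
  C_22 = (0.90)(1.00) − (-0.20)(-0.30) = 0.8400
  C_23 = −[(0.90)(-0.10) − (-0.20)(-0.30)] = 0.1500
  C_31 = (-0.20)(-0.45) − (-0.20)(0.70) = 0.2300
  C_32 = −[(0.90)(-0.45) − (-0.20)(-0.15)] = 0.4350
  C_33 = (0.90)(0.70) − (-0.20)(-0.15) = 0.6000
det(I−A) = Σ_j (I−A)_1j·C_1j = (0.90)(0.6550) + (-0.20)(0.2850) + (-0.20)(0.2250) = 0.4875
adj(I−A) = Cᵀ =
  [ 0.6550   0.2200   0.2300]
  [ 0.2850   0.8400   0.4350]
  [ 0.2250   0.1500   0.6000]
(I − A)⁻¹ = adj(I−A) / det(I−A) ≈
  [   1.3436     0.4513     0.4718]
  [   0.5846     1.7231     0.8923]
  [   0.4615     0.3077     1.2308]
Δx = (I − A)⁻¹ Δd with Δd having +60 in the Media component and 0 elsewhere.
So Δx_2 = L_21 · (+60), where L_21 = adj(I−A)_21 / det(I−A) = 0.2850 / 0.4875.
Δx_2 = 0.2850 × (+60) / 0.4875 = 17.10 / 0.4875 ≈ 35.08.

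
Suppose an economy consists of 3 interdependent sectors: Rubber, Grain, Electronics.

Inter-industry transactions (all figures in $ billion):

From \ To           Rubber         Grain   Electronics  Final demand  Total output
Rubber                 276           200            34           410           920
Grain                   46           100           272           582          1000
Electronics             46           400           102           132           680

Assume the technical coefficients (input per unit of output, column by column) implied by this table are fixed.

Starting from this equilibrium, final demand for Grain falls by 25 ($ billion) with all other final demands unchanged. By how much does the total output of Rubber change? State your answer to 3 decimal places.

Δx_1 = -11.649

Technical coefficients a_ij = z_ij / X_j:
  a_11 = 276/920 = 0.30, a_21 = 46/920 = 0.05, a_31 = 46/920 = 0.05
  a_12 = 200/1000 = 0.20, a_22 = 100/1000 = 0.10, a_32 = 400/1000 = 0.40
  a_13 = 34/680 = 0.05, a_23 = 272/680 = 0.40, a_33 = 102/680 = 0.15
I − A =
  [   0.70    -0.20    -0.05]
  [  -0.05     0.90    -0.40]
  [  -0.05    -0.40     0.85]
Cofactors of I−A, C_ij = (−1)^(i+j)·(minor ij) (rows/columns in the sector order above):
  C_11 = (0.90)(0.85) − (-0.40)(-0.40) = 0.6050
  C_12 = −[(-0.05)(0.85) − (-0.40)(-0.05)] = 0.0625
  C_13 = (-0.05)(-0.40) − (0.90)(-0.05) = 0.0650
  C_21 = −[(-0.20)(0.85) − (-0.05)(-0.40)] = 0.1900
  C_22 = (0.70)(0.85) − (-0.05)(-0.05) = 0.5925
  C_23 = −[(0.70)(-0.40) − (-0.20)(-0.05)] = 0.2900
  C_31 = (-0.20)(-0.40) − (-0.05)(0.90) = 0.1250
  C_32 = −[(0.70)(-0.40) − (-0.05)(-0.05)] = 0.2825
  C_33 = (0.70)(0.90) − (-0.20)(-0.05) = 0.6200
det(I−A) = Σ_j (I−A)_1j·C_1j = (0.70)(0.6050) + (-0.20)(0.0625) + (-0.05)(0.0650) = 0.40775
adj(I−A) = Cᵀ =
  [ 0.6050   0.1900   0.1250]
  [ 0.0625   0.5925   0.2825]
  [ 0.0650   0.2900   0.6200]
(I − A)⁻¹ = adj(I−A) / det(I−A) ≈
  [   1.4838     0.4660     0.3066]
  [   0.1533     1.4531     0.6928]
  [   0.1594     0.7112     1.5205]
Δx = (I − A)⁻¹ Δd with Δd having -25 in the Grain component and 0 elsewhere.
So Δx_1 = L_12 · (-25), where L_12 = adj(I−A)_12 / det(I−A) = 0.1900 / 0.40775.
Δx_1 = 0.1900 × (-25) / 0.40775 = -4.75 / 0.40775 ≈ -11.649.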